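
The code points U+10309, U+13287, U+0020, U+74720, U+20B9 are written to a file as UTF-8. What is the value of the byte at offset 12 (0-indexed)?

U+10309 → 4-byte form F0 90 8C 89 at offsets 0–3.
U+13287 → 4-byte form F0 93 8A 87 at offsets 4–7.
U+0020 → 1-byte form 20 at offsets 8–8.
U+74720 → 4-byte form F1 B4 9C A0 at offsets 9–12.
Offset 12 falls in char 4's range; it's byte 4 of F1 B4 9C A0 = 0xA0.

0xA0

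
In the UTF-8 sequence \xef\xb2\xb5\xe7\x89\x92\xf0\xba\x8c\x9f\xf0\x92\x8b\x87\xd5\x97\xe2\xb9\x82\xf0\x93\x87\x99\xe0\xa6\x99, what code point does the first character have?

U+FCB5

Offset 0: leading byte 0xEF = 11101111 → 3-byte char #1 = EF B2 B5.
Leading byte 0xEF = 11101111 matches 1110xxxx → 3-byte sequence.
Byte 1: 0xEF = 11101111, payload 1111 (4 bits).
Byte 2: 0xB2 = 10110010 (10xxxxxx ✓), payload 110010.
Byte 3: 0xB5 = 10110101 (10xxxxxx ✓), payload 110101.
Concatenate: 1111110010110101 = 0xFCB5 (16 bits → U+FCB5).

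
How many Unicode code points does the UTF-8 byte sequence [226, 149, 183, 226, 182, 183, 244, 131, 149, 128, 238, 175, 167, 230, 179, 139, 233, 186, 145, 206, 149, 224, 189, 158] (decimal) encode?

Byte at offset 0: 0xE2 = 11100010 → 3-byte char (#1). Advance 3.
Byte at offset 3: 0xE2 = 11100010 → 3-byte char (#2). Advance 3.
Byte at offset 6: 0xF4 = 11110100 → 4-byte char (#3). Advance 4.
Byte at offset 10: 0xEE = 11101110 → 3-byte char (#4). Advance 3.
Byte at offset 13: 0xE6 = 11100110 → 3-byte char (#5). Advance 3.
Byte at offset 16: 0xE9 = 11101001 → 3-byte char (#6). Advance 3.
Byte at offset 19: 0xCE = 11001110 → 2-byte char (#7). Advance 2.
Byte at offset 21: 0xE0 = 11100000 → 3-byte char (#8). Advance 3.
Reached end at offset 24 after 8 code points.

8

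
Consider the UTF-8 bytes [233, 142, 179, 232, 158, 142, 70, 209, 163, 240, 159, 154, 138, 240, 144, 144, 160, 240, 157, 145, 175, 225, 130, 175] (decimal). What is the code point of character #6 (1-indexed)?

Offset 0: leading byte 0xE9 = 11101001 → 3-byte char #1 = E9 8E B3.
Offset 3: leading byte 0xE8 = 11101000 → 3-byte char #2 = E8 9E 8E.
Offset 6: leading byte 0x46 = 01000110 → 1-byte char #3 = 46.
Offset 7: leading byte 0xD1 = 11010001 → 2-byte char #4 = D1 A3.
Offset 9: leading byte 0xF0 = 11110000 → 4-byte char #5 = F0 9F 9A 8A.
Offset 13: leading byte 0xF0 = 11110000 → 4-byte char #6 = F0 90 90 A0.
Leading byte 0xF0 = 11110000 matches 11110xxx → 4-byte sequence.
Byte 1: 0xF0 = 11110000, payload 000 (3 bits).
Byte 2: 0x90 = 10010000 (10xxxxxx ✓), payload 010000.
Byte 3: 0x90 = 10010000 (10xxxxxx ✓), payload 010000.
Byte 4: 0xA0 = 10100000 (10xxxxxx ✓), payload 100000.
Concatenate: 000010000010000100000 = 0x10420 (21 bits → U+10420).

U+10420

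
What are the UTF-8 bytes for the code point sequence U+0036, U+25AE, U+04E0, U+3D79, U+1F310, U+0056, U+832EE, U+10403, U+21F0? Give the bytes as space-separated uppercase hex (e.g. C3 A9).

U+0036: 1-byte form → 36.
U+25AE: 3-byte form → E2 96 AE.
U+04E0: 2-byte form → D3 A0.
U+3D79: 3-byte form → E3 B5 B9.
U+1F310: 4-byte form → F0 9F 8C 90.
U+0056: 1-byte form → 56.
U+832EE: 4-byte form → F2 83 8B AE.
U+10403: 4-byte form → F0 90 90 83.
U+21F0: 3-byte form → E2 87 B0.
Concatenated (25 bytes): 36 E2 96 AE D3 A0 E3 B5 B9 F0 9F 8C 90 56 F2 83 8B AE F0 90 90 83 E2 87 B0.

36 E2 96 AE D3 A0 E3 B5 B9 F0 9F 8C 90 56 F2 83 8B AE F0 90 90 83 E2 87 B0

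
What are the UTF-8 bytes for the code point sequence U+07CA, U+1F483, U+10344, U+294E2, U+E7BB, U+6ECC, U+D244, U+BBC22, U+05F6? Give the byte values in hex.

U+07CA: 2-byte form → DF 8A.
U+1F483: 4-byte form → F0 9F 92 83.
U+10344: 4-byte form → F0 90 8D 84.
U+294E2: 4-byte form → F0 A9 93 A2.
U+E7BB: 3-byte form → EE 9E BB.
U+6ECC: 3-byte form → E6 BB 8C.
U+D244: 3-byte form → ED 89 84.
U+BBC22: 4-byte form → F2 BB B0 A2.
U+05F6: 2-byte form → D7 B6.
Concatenated (29 bytes): DF 8A F0 9F 92 83 F0 90 8D 84 F0 A9 93 A2 EE 9E BB E6 BB 8C ED 89 84 F2 BB B0 A2 D7 B6.

DF 8A F0 9F 92 83 F0 90 8D 84 F0 A9 93 A2 EE 9E BB E6 BB 8C ED 89 84 F2 BB B0 A2 D7 B6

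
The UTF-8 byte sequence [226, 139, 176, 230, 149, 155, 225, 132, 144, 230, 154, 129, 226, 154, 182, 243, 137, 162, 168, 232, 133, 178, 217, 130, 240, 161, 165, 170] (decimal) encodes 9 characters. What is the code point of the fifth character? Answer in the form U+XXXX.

Offset 0: leading byte 0xE2 = 11100010 → 3-byte char #1 = E2 8B B0.
Offset 3: leading byte 0xE6 = 11100110 → 3-byte char #2 = E6 95 9B.
Offset 6: leading byte 0xE1 = 11100001 → 3-byte char #3 = E1 84 90.
Offset 9: leading byte 0xE6 = 11100110 → 3-byte char #4 = E6 9A 81.
Offset 12: leading byte 0xE2 = 11100010 → 3-byte char #5 = E2 9A B6.
Leading byte 0xE2 = 11100010 matches 1110xxxx → 3-byte sequence.
Byte 1: 0xE2 = 11100010, payload 0010 (4 bits).
Byte 2: 0x9A = 10011010 (10xxxxxx ✓), payload 011010.
Byte 3: 0xB6 = 10110110 (10xxxxxx ✓), payload 110110.
Concatenate: 0010011010110110 = 0x26B6 (16 bits → U+26B6).

U+26B6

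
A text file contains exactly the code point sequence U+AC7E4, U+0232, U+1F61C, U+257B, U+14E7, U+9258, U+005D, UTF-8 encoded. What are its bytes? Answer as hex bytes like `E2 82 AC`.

U+AC7E4: 4-byte form → F2 AC 9F A4.
U+0232: 2-byte form → C8 B2.
U+1F61C: 4-byte form → F0 9F 98 9C.
U+257B: 3-byte form → E2 95 BB.
U+14E7: 3-byte form → E1 93 A7.
U+9258: 3-byte form → E9 89 98.
U+005D: 1-byte form → 5D.
Concatenated (20 bytes): F2 AC 9F A4 C8 B2 F0 9F 98 9C E2 95 BB E1 93 A7 E9 89 98 5D.

F2 AC 9F A4 C8 B2 F0 9F 98 9C E2 95 BB E1 93 A7 E9 89 98 5D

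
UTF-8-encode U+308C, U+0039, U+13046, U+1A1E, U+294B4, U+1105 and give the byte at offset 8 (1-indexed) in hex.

0x86

1-indexed offset 8 is 0-indexed offset 7.
U+308C → 3-byte form E3 82 8C at offsets 0–2.
U+0039 → 1-byte form 39 at offsets 3–3.
U+13046 → 4-byte form F0 93 81 86 at offsets 4–7.
Offset 7 falls in char 3's range; it's byte 4 of F0 93 81 86 = 0x86.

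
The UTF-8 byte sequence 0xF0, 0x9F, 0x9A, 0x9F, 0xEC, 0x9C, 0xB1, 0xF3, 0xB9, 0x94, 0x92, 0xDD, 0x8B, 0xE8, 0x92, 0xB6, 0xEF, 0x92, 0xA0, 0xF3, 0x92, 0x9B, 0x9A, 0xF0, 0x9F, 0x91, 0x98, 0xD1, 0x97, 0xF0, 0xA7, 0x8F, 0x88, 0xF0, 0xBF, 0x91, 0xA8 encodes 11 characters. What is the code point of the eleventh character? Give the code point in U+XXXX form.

U+3F468

Offset 0: leading byte 0xF0 = 11110000 → 4-byte char #1 = F0 9F 9A 9F.
Offset 4: leading byte 0xEC = 11101100 → 3-byte char #2 = EC 9C B1.
Offset 7: leading byte 0xF3 = 11110011 → 4-byte char #3 = F3 B9 94 92.
Offset 11: leading byte 0xDD = 11011101 → 2-byte char #4 = DD 8B.
Offset 13: leading byte 0xE8 = 11101000 → 3-byte char #5 = E8 92 B6.
Offset 16: leading byte 0xEF = 11101111 → 3-byte char #6 = EF 92 A0.
Offset 19: leading byte 0xF3 = 11110011 → 4-byte char #7 = F3 92 9B 9A.
Offset 23: leading byte 0xF0 = 11110000 → 4-byte char #8 = F0 9F 91 98.
Offset 27: leading byte 0xD1 = 11010001 → 2-byte char #9 = D1 97.
Offset 29: leading byte 0xF0 = 11110000 → 4-byte char #10 = F0 A7 8F 88.
Offset 33: leading byte 0xF0 = 11110000 → 4-byte char #11 = F0 BF 91 A8.
Leading byte 0xF0 = 11110000 matches 11110xxx → 4-byte sequence.
Byte 1: 0xF0 = 11110000, payload 000 (3 bits).
Byte 2: 0xBF = 10111111 (10xxxxxx ✓), payload 111111.
Byte 3: 0x91 = 10010001 (10xxxxxx ✓), payload 010001.
Byte 4: 0xA8 = 10101000 (10xxxxxx ✓), payload 101000.
Concatenate: 000111111010001101000 = 0x3F468 (21 bits → U+3F468).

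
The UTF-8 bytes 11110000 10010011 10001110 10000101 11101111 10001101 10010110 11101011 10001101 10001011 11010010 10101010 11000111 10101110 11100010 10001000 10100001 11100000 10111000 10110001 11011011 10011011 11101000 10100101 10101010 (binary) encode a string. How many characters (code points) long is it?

Byte at offset 0: 0xF0 = 11110000 → 4-byte char (#1). Advance 4.
Byte at offset 4: 0xEF = 11101111 → 3-byte char (#2). Advance 3.
Byte at offset 7: 0xEB = 11101011 → 3-byte char (#3). Advance 3.
Byte at offset 10: 0xD2 = 11010010 → 2-byte char (#4). Advance 2.
Byte at offset 12: 0xC7 = 11000111 → 2-byte char (#5). Advance 2.
Byte at offset 14: 0xE2 = 11100010 → 3-byte char (#6). Advance 3.
Byte at offset 17: 0xE0 = 11100000 → 3-byte char (#7). Advance 3.
Byte at offset 20: 0xDB = 11011011 → 2-byte char (#8). Advance 2.
Byte at offset 22: 0xE8 = 11101000 → 3-byte char (#9). Advance 3.
Reached end at offset 25 after 9 code points.

9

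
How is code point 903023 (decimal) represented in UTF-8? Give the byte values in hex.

U+DC76F = 0xDC76F = 903023 decimal. In range U+10000–U+10FFFF → 4-byte form: 11110xxx 10xxxxxx 10xxxxxx 10xxxxxx.
Binary (21 bits): 011011100011101101111.
Split 3+6+6+6: 011 | 011100 | 011101 | 101111.
Byte 1: 11110011 = 0xF3.
Byte 2: 10011100 = 0x9C.
Byte 3: 10011101 = 0x9D.
Byte 4: 10101111 = 0xAF.

F3 9C 9D AF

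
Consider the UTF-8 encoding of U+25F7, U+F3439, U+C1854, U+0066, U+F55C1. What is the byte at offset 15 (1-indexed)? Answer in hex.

0x97

1-indexed offset 15 is 0-indexed offset 14.
U+25F7 → 3-byte form E2 97 B7 at offsets 0–2.
U+F3439 → 4-byte form F3 B3 90 B9 at offsets 3–6.
U+C1854 → 4-byte form F3 81 A1 94 at offsets 7–10.
U+0066 → 1-byte form 66 at offsets 11–11.
U+F55C1 → 4-byte form F3 B5 97 81 at offsets 12–15.
Offset 14 falls in char 5's range; it's byte 3 of F3 B5 97 81 = 0x97.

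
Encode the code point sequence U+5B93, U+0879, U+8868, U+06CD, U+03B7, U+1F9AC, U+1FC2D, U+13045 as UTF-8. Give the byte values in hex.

U+5B93: 3-byte form → E5 AE 93.
U+0879: 3-byte form → E0 A1 B9.
U+8868: 3-byte form → E8 A1 A8.
U+06CD: 2-byte form → DB 8D.
U+03B7: 2-byte form → CE B7.
U+1F9AC: 4-byte form → F0 9F A6 AC.
U+1FC2D: 4-byte form → F0 9F B0 AD.
U+13045: 4-byte form → F0 93 81 85.
Concatenated (25 bytes): E5 AE 93 E0 A1 B9 E8 A1 A8 DB 8D CE B7 F0 9F A6 AC F0 9F B0 AD F0 93 81 85.

E5 AE 93 E0 A1 B9 E8 A1 A8 DB 8D CE B7 F0 9F A6 AC F0 9F B0 AD F0 93 81 85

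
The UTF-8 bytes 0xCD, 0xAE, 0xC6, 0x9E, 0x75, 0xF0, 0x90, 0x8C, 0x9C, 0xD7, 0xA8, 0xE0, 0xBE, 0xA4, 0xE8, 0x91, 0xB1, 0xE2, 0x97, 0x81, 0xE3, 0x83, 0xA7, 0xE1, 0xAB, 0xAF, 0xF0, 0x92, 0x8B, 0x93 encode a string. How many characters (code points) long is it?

Byte at offset 0: 0xCD = 11001101 → 2-byte char (#1). Advance 2.
Byte at offset 2: 0xC6 = 11000110 → 2-byte char (#2). Advance 2.
Byte at offset 4: 0x75 = 01110101 → 1-byte char (#3). Advance 1.
Byte at offset 5: 0xF0 = 11110000 → 4-byte char (#4). Advance 4.
Byte at offset 9: 0xD7 = 11010111 → 2-byte char (#5). Advance 2.
Byte at offset 11: 0xE0 = 11100000 → 3-byte char (#6). Advance 3.
Byte at offset 14: 0xE8 = 11101000 → 3-byte char (#7). Advance 3.
Byte at offset 17: 0xE2 = 11100010 → 3-byte char (#8). Advance 3.
Byte at offset 20: 0xE3 = 11100011 → 3-byte char (#9). Advance 3.
Byte at offset 23: 0xE1 = 11100001 → 3-byte char (#10). Advance 3.
Byte at offset 26: 0xF0 = 11110000 → 4-byte char (#11). Advance 4.
Reached end at offset 30 after 11 code points.

11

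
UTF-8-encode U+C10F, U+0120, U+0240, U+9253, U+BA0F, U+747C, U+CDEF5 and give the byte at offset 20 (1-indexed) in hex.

1-indexed offset 20 is 0-indexed offset 19.
U+C10F → 3-byte form EC 84 8F at offsets 0–2.
U+0120 → 2-byte form C4 A0 at offsets 3–4.
U+0240 → 2-byte form C9 80 at offsets 5–6.
U+9253 → 3-byte form E9 89 93 at offsets 7–9.
U+BA0F → 3-byte form EB A8 8F at offsets 10–12.
U+747C → 3-byte form E7 91 BC at offsets 13–15.
U+CDEF5 → 4-byte form F3 8D BB B5 at offsets 16–19.
Offset 19 falls in char 7's range; it's byte 4 of F3 8D BB B5 = 0xB5.

0xB5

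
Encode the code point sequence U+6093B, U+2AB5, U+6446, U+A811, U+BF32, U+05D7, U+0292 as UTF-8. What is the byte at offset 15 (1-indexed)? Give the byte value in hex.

1-indexed offset 15 is 0-indexed offset 14.
U+6093B → 4-byte form F1 A0 A4 BB at offsets 0–3.
U+2AB5 → 3-byte form E2 AA B5 at offsets 4–6.
U+6446 → 3-byte form E6 91 86 at offsets 7–9.
U+A811 → 3-byte form EA A0 91 at offsets 10–12.
U+BF32 → 3-byte form EB BC B2 at offsets 13–15.
Offset 14 falls in char 5's range; it's byte 2 of EB BC B2 = 0xBC.

0xBC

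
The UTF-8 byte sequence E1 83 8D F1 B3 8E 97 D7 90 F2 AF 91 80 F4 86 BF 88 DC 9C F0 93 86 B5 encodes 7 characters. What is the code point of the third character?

U+05D0

Offset 0: leading byte 0xE1 = 11100001 → 3-byte char #1 = E1 83 8D.
Offset 3: leading byte 0xF1 = 11110001 → 4-byte char #2 = F1 B3 8E 97.
Offset 7: leading byte 0xD7 = 11010111 → 2-byte char #3 = D7 90.
Leading byte 0xD7 = 11010111 matches 110xxxxx → 2-byte sequence.
Byte 1: 0xD7 = 11010111, payload 10111 (5 bits).
Byte 2: 0x90 = 10010000 (10xxxxxx ✓), payload 010000.
Concatenate: 10111010000 = 0x5D0 (11 bits → U+05D0).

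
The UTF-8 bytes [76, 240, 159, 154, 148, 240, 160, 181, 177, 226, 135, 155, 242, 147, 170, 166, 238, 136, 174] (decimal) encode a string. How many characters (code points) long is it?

Byte at offset 0: 0x4C = 01001100 → 1-byte char (#1). Advance 1.
Byte at offset 1: 0xF0 = 11110000 → 4-byte char (#2). Advance 4.
Byte at offset 5: 0xF0 = 11110000 → 4-byte char (#3). Advance 4.
Byte at offset 9: 0xE2 = 11100010 → 3-byte char (#4). Advance 3.
Byte at offset 12: 0xF2 = 11110010 → 4-byte char (#5). Advance 4.
Byte at offset 16: 0xEE = 11101110 → 3-byte char (#6). Advance 3.
Reached end at offset 19 after 6 code points.

6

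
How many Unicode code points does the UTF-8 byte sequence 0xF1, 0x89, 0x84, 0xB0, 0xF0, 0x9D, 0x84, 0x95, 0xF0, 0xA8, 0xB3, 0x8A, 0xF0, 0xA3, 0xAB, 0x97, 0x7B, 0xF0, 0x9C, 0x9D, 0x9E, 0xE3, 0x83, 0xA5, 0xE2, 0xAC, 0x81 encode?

8

Byte at offset 0: 0xF1 = 11110001 → 4-byte char (#1). Advance 4.
Byte at offset 4: 0xF0 = 11110000 → 4-byte char (#2). Advance 4.
Byte at offset 8: 0xF0 = 11110000 → 4-byte char (#3). Advance 4.
Byte at offset 12: 0xF0 = 11110000 → 4-byte char (#4). Advance 4.
Byte at offset 16: 0x7B = 01111011 → 1-byte char (#5). Advance 1.
Byte at offset 17: 0xF0 = 11110000 → 4-byte char (#6). Advance 4.
Byte at offset 21: 0xE3 = 11100011 → 3-byte char (#7). Advance 3.
Byte at offset 24: 0xE2 = 11100010 → 3-byte char (#8). Advance 3.
Reached end at offset 27 after 8 code points.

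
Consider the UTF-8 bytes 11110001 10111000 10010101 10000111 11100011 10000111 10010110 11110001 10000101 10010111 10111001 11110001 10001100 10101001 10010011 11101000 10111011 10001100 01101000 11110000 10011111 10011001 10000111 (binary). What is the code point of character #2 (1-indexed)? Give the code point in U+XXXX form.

Offset 0: leading byte 0xF1 = 11110001 → 4-byte char #1 = F1 B8 95 87.
Offset 4: leading byte 0xE3 = 11100011 → 3-byte char #2 = E3 87 96.
Leading byte 0xE3 = 11100011 matches 1110xxxx → 3-byte sequence.
Byte 1: 0xE3 = 11100011, payload 0011 (4 bits).
Byte 2: 0x87 = 10000111 (10xxxxxx ✓), payload 000111.
Byte 3: 0x96 = 10010110 (10xxxxxx ✓), payload 010110.
Concatenate: 0011000111010110 = 0x31D6 (16 bits → U+31D6).

U+31D6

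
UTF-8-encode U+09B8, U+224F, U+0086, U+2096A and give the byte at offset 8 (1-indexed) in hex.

0x86

1-indexed offset 8 is 0-indexed offset 7.
U+09B8 → 3-byte form E0 A6 B8 at offsets 0–2.
U+224F → 3-byte form E2 89 8F at offsets 3–5.
U+0086 → 2-byte form C2 86 at offsets 6–7.
Offset 7 falls in char 3's range; it's byte 2 of C2 86 = 0x86.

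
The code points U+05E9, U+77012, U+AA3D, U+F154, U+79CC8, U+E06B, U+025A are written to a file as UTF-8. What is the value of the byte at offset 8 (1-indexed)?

1-indexed offset 8 is 0-indexed offset 7.
U+05E9 → 2-byte form D7 A9 at offsets 0–1.
U+77012 → 4-byte form F1 B7 80 92 at offsets 2–5.
U+AA3D → 3-byte form EA A8 BD at offsets 6–8.
Offset 7 falls in char 3's range; it's byte 2 of EA A8 BD = 0xA8.

0xA8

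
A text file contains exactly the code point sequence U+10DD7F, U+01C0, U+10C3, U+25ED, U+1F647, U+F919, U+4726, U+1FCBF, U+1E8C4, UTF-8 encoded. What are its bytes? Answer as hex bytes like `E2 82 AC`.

F4 8D B5 BF C7 80 E1 83 83 E2 97 AD F0 9F 99 87 EF A4 99 E4 9C A6 F0 9F B2 BF F0 9E A3 84

U+10DD7F: 4-byte form → F4 8D B5 BF.
U+01C0: 2-byte form → C7 80.
U+10C3: 3-byte form → E1 83 83.
U+25ED: 3-byte form → E2 97 AD.
U+1F647: 4-byte form → F0 9F 99 87.
U+F919: 3-byte form → EF A4 99.
U+4726: 3-byte form → E4 9C A6.
U+1FCBF: 4-byte form → F0 9F B2 BF.
U+1E8C4: 4-byte form → F0 9E A3 84.
Concatenated (30 bytes): F4 8D B5 BF C7 80 E1 83 83 E2 97 AD F0 9F 99 87 EF A4 99 E4 9C A6 F0 9F B2 BF F0 9E A3 84.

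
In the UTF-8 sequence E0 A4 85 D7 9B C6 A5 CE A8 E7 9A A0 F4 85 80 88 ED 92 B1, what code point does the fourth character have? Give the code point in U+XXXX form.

Offset 0: leading byte 0xE0 = 11100000 → 3-byte char #1 = E0 A4 85.
Offset 3: leading byte 0xD7 = 11010111 → 2-byte char #2 = D7 9B.
Offset 5: leading byte 0xC6 = 11000110 → 2-byte char #3 = C6 A5.
Offset 7: leading byte 0xCE = 11001110 → 2-byte char #4 = CE A8.
Leading byte 0xCE = 11001110 matches 110xxxxx → 2-byte sequence.
Byte 1: 0xCE = 11001110, payload 01110 (5 bits).
Byte 2: 0xA8 = 10101000 (10xxxxxx ✓), payload 101000.
Concatenate: 01110101000 = 0x3A8 (11 bits → U+03A8).

U+03A8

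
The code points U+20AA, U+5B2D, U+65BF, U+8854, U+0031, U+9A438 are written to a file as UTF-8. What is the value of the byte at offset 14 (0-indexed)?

0x9A

U+20AA → 3-byte form E2 82 AA at offsets 0–2.
U+5B2D → 3-byte form E5 AC AD at offsets 3–5.
U+65BF → 3-byte form E6 96 BF at offsets 6–8.
U+8854 → 3-byte form E8 A1 94 at offsets 9–11.
U+0031 → 1-byte form 31 at offsets 12–12.
U+9A438 → 4-byte form F2 9A 90 B8 at offsets 13–16.
Offset 14 falls in char 6's range; it's byte 2 of F2 9A 90 B8 = 0x9A.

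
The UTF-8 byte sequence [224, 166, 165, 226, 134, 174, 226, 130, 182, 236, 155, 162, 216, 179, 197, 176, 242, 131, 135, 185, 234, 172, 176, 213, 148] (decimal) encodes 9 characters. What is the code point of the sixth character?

U+0170

Offset 0: leading byte 0xE0 = 11100000 → 3-byte char #1 = E0 A6 A5.
Offset 3: leading byte 0xE2 = 11100010 → 3-byte char #2 = E2 86 AE.
Offset 6: leading byte 0xE2 = 11100010 → 3-byte char #3 = E2 82 B6.
Offset 9: leading byte 0xEC = 11101100 → 3-byte char #4 = EC 9B A2.
Offset 12: leading byte 0xD8 = 11011000 → 2-byte char #5 = D8 B3.
Offset 14: leading byte 0xC5 = 11000101 → 2-byte char #6 = C5 B0.
Leading byte 0xC5 = 11000101 matches 110xxxxx → 2-byte sequence.
Byte 1: 0xC5 = 11000101, payload 00101 (5 bits).
Byte 2: 0xB0 = 10110000 (10xxxxxx ✓), payload 110000.
Concatenate: 00101110000 = 0x170 (11 bits → U+0170).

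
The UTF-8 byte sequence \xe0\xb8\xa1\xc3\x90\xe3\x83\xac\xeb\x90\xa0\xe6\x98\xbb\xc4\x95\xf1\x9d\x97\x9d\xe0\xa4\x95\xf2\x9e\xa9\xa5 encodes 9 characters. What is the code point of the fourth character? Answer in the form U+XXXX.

U+B420

Offset 0: leading byte 0xE0 = 11100000 → 3-byte char #1 = E0 B8 A1.
Offset 3: leading byte 0xC3 = 11000011 → 2-byte char #2 = C3 90.
Offset 5: leading byte 0xE3 = 11100011 → 3-byte char #3 = E3 83 AC.
Offset 8: leading byte 0xEB = 11101011 → 3-byte char #4 = EB 90 A0.
Leading byte 0xEB = 11101011 matches 1110xxxx → 3-byte sequence.
Byte 1: 0xEB = 11101011, payload 1011 (4 bits).
Byte 2: 0x90 = 10010000 (10xxxxxx ✓), payload 010000.
Byte 3: 0xA0 = 10100000 (10xxxxxx ✓), payload 100000.
Concatenate: 1011010000100000 = 0xB420 (16 bits → U+B420).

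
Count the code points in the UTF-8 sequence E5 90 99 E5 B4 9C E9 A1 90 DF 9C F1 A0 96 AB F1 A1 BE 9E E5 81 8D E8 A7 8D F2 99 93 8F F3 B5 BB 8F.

10

Byte at offset 0: 0xE5 = 11100101 → 3-byte char (#1). Advance 3.
Byte at offset 3: 0xE5 = 11100101 → 3-byte char (#2). Advance 3.
Byte at offset 6: 0xE9 = 11101001 → 3-byte char (#3). Advance 3.
Byte at offset 9: 0xDF = 11011111 → 2-byte char (#4). Advance 2.
Byte at offset 11: 0xF1 = 11110001 → 4-byte char (#5). Advance 4.
Byte at offset 15: 0xF1 = 11110001 → 4-byte char (#6). Advance 4.
Byte at offset 19: 0xE5 = 11100101 → 3-byte char (#7). Advance 3.
Byte at offset 22: 0xE8 = 11101000 → 3-byte char (#8). Advance 3.
Byte at offset 25: 0xF2 = 11110010 → 4-byte char (#9). Advance 4.
Byte at offset 29: 0xF3 = 11110011 → 4-byte char (#10). Advance 4.
Reached end at offset 33 after 10 code points.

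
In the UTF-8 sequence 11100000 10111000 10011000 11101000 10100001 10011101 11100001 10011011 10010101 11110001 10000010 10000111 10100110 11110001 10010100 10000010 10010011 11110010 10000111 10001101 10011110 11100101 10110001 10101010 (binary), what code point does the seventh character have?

Offset 0: leading byte 0xE0 = 11100000 → 3-byte char #1 = E0 B8 98.
Offset 3: leading byte 0xE8 = 11101000 → 3-byte char #2 = E8 A1 9D.
Offset 6: leading byte 0xE1 = 11100001 → 3-byte char #3 = E1 9B 95.
Offset 9: leading byte 0xF1 = 11110001 → 4-byte char #4 = F1 82 87 A6.
Offset 13: leading byte 0xF1 = 11110001 → 4-byte char #5 = F1 94 82 93.
Offset 17: leading byte 0xF2 = 11110010 → 4-byte char #6 = F2 87 8D 9E.
Offset 21: leading byte 0xE5 = 11100101 → 3-byte char #7 = E5 B1 AA.
Leading byte 0xE5 = 11100101 matches 1110xxxx → 3-byte sequence.
Byte 1: 0xE5 = 11100101, payload 0101 (4 bits).
Byte 2: 0xB1 = 10110001 (10xxxxxx ✓), payload 110001.
Byte 3: 0xAA = 10101010 (10xxxxxx ✓), payload 101010.
Concatenate: 0101110001101010 = 0x5C6A (16 bits → U+5C6A).

U+5C6A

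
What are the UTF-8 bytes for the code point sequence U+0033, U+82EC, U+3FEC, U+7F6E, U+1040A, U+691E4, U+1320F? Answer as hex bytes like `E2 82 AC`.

33 E8 8B AC E3 BF AC E7 BD AE F0 90 90 8A F1 A9 87 A4 F0 93 88 8F

U+0033: 1-byte form → 33.
U+82EC: 3-byte form → E8 8B AC.
U+3FEC: 3-byte form → E3 BF AC.
U+7F6E: 3-byte form → E7 BD AE.
U+1040A: 4-byte form → F0 90 90 8A.
U+691E4: 4-byte form → F1 A9 87 A4.
U+1320F: 4-byte form → F0 93 88 8F.
Concatenated (22 bytes): 33 E8 8B AC E3 BF AC E7 BD AE F0 90 90 8A F1 A9 87 A4 F0 93 88 8F.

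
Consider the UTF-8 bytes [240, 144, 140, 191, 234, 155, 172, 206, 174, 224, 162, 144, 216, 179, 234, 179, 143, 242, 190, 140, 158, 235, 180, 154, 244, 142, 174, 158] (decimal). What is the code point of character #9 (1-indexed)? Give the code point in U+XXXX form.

U+10EB9E

Offset 0: leading byte 0xF0 = 11110000 → 4-byte char #1 = F0 90 8C BF.
Offset 4: leading byte 0xEA = 11101010 → 3-byte char #2 = EA 9B AC.
Offset 7: leading byte 0xCE = 11001110 → 2-byte char #3 = CE AE.
Offset 9: leading byte 0xE0 = 11100000 → 3-byte char #4 = E0 A2 90.
Offset 12: leading byte 0xD8 = 11011000 → 2-byte char #5 = D8 B3.
Offset 14: leading byte 0xEA = 11101010 → 3-byte char #6 = EA B3 8F.
Offset 17: leading byte 0xF2 = 11110010 → 4-byte char #7 = F2 BE 8C 9E.
Offset 21: leading byte 0xEB = 11101011 → 3-byte char #8 = EB B4 9A.
Offset 24: leading byte 0xF4 = 11110100 → 4-byte char #9 = F4 8E AE 9E.
Leading byte 0xF4 = 11110100 matches 11110xxx → 4-byte sequence.
Byte 1: 0xF4 = 11110100, payload 100 (3 bits).
Byte 2: 0x8E = 10001110 (10xxxxxx ✓), payload 001110.
Byte 3: 0xAE = 10101110 (10xxxxxx ✓), payload 101110.
Byte 4: 0x9E = 10011110 (10xxxxxx ✓), payload 011110.
Concatenate: 100001110101110011110 = 0x10EB9E (21 bits → U+10EB9E).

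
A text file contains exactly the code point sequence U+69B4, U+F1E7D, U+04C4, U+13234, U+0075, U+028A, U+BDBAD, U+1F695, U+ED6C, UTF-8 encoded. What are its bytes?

E6 A6 B4 F3 B1 B9 BD D3 84 F0 93 88 B4 75 CA 8A F2 BD AE AD F0 9F 9A 95 EE B5 AC

U+69B4: 3-byte form → E6 A6 B4.
U+F1E7D: 4-byte form → F3 B1 B9 BD.
U+04C4: 2-byte form → D3 84.
U+13234: 4-byte form → F0 93 88 B4.
U+0075: 1-byte form → 75.
U+028A: 2-byte form → CA 8A.
U+BDBAD: 4-byte form → F2 BD AE AD.
U+1F695: 4-byte form → F0 9F 9A 95.
U+ED6C: 3-byte form → EE B5 AC.
Concatenated (27 bytes): E6 A6 B4 F3 B1 B9 BD D3 84 F0 93 88 B4 75 CA 8A F2 BD AE AD F0 9F 9A 95 EE B5 AC.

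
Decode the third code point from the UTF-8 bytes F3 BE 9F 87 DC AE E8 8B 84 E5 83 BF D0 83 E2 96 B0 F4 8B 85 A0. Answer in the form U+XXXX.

Offset 0: leading byte 0xF3 = 11110011 → 4-byte char #1 = F3 BE 9F 87.
Offset 4: leading byte 0xDC = 11011100 → 2-byte char #2 = DC AE.
Offset 6: leading byte 0xE8 = 11101000 → 3-byte char #3 = E8 8B 84.
Leading byte 0xE8 = 11101000 matches 1110xxxx → 3-byte sequence.
Byte 1: 0xE8 = 11101000, payload 1000 (4 bits).
Byte 2: 0x8B = 10001011 (10xxxxxx ✓), payload 001011.
Byte 3: 0x84 = 10000100 (10xxxxxx ✓), payload 000100.
Concatenate: 1000001011000100 = 0x82C4 (16 bits → U+82C4).

U+82C4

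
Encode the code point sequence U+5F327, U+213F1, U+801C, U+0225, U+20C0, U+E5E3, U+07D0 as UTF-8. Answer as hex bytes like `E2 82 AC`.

F1 9F 8C A7 F0 A1 8F B1 E8 80 9C C8 A5 E2 83 80 EE 97 A3 DF 90

U+5F327: 4-byte form → F1 9F 8C A7.
U+213F1: 4-byte form → F0 A1 8F B1.
U+801C: 3-byte form → E8 80 9C.
U+0225: 2-byte form → C8 A5.
U+20C0: 3-byte form → E2 83 80.
U+E5E3: 3-byte form → EE 97 A3.
U+07D0: 2-byte form → DF 90.
Concatenated (21 bytes): F1 9F 8C A7 F0 A1 8F B1 E8 80 9C C8 A5 E2 83 80 EE 97 A3 DF 90.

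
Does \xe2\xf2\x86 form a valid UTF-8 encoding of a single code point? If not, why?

invalid (non-continuation byte where continuation expected)

Leading byte 0xE2 = 11100010 → 3-byte form.
Byte 2 is 0xF2 = 11110010, which is not 10xxxxxx — expected a continuation byte.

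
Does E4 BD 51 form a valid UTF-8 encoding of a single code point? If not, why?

Leading byte 0xE4 = 11100100 → 3-byte form.
Byte 3 is 0x51 = 01010001, which is not 10xxxxxx — expected a continuation byte.

invalid (non-continuation byte where continuation expected)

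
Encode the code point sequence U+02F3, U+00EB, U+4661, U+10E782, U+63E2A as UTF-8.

U+02F3: 2-byte form → CB B3.
U+00EB: 2-byte form → C3 AB.
U+4661: 3-byte form → E4 99 A1.
U+10E782: 4-byte form → F4 8E 9E 82.
U+63E2A: 4-byte form → F1 A3 B8 AA.
Concatenated (15 bytes): CB B3 C3 AB E4 99 A1 F4 8E 9E 82 F1 A3 B8 AA.

CB B3 C3 AB E4 99 A1 F4 8E 9E 82 F1 A3 B8 AA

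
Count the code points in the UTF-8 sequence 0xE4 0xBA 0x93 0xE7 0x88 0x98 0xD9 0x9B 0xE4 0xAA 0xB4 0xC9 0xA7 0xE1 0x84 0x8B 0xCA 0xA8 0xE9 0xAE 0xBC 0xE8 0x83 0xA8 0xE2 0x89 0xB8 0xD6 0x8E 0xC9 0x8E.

12

Byte at offset 0: 0xE4 = 11100100 → 3-byte char (#1). Advance 3.
Byte at offset 3: 0xE7 = 11100111 → 3-byte char (#2). Advance 3.
Byte at offset 6: 0xD9 = 11011001 → 2-byte char (#3). Advance 2.
Byte at offset 8: 0xE4 = 11100100 → 3-byte char (#4). Advance 3.
Byte at offset 11: 0xC9 = 11001001 → 2-byte char (#5). Advance 2.
Byte at offset 13: 0xE1 = 11100001 → 3-byte char (#6). Advance 3.
Byte at offset 16: 0xCA = 11001010 → 2-byte char (#7). Advance 2.
Byte at offset 18: 0xE9 = 11101001 → 3-byte char (#8). Advance 3.
Byte at offset 21: 0xE8 = 11101000 → 3-byte char (#9). Advance 3.
Byte at offset 24: 0xE2 = 11100010 → 3-byte char (#10). Advance 3.
Byte at offset 27: 0xD6 = 11010110 → 2-byte char (#11). Advance 2.
Byte at offset 29: 0xC9 = 11001001 → 2-byte char (#12). Advance 2.
Reached end at offset 31 after 12 code points.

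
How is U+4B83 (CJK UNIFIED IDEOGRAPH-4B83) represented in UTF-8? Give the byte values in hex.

U+4B83 = 0x4B83 = 19331 decimal. In range U+0800–U+FFFF → 3-byte form: 1110xxxx 10xxxxxx 10xxxxxx.
Binary (16 bits): 0100101110000011.
Split 4+6+6: 0100 | 101110 | 000011.
Byte 1: 11100100 = 0xE4.
Byte 2: 10101110 = 0xAE.
Byte 3: 10000011 = 0x83.

E4 AE 83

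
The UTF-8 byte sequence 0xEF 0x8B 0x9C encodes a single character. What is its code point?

Leading byte 0xEF = 11101111 matches 1110xxxx → 3-byte sequence.
Byte 1: 0xEF = 11101111, payload 1111 (4 bits).
Byte 2: 0x8B = 10001011 (10xxxxxx ✓), payload 001011.
Byte 3: 0x9C = 10011100 (10xxxxxx ✓), payload 011100.
Concatenate: 1111001011011100 = 0xF2DC (16 bits → U+F2DC).

U+F2DC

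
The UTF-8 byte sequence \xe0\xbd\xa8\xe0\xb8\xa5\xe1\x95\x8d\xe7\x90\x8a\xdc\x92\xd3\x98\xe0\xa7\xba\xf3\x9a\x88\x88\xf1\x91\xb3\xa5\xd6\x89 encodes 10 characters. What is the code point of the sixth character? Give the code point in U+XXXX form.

Offset 0: leading byte 0xE0 = 11100000 → 3-byte char #1 = E0 BD A8.
Offset 3: leading byte 0xE0 = 11100000 → 3-byte char #2 = E0 B8 A5.
Offset 6: leading byte 0xE1 = 11100001 → 3-byte char #3 = E1 95 8D.
Offset 9: leading byte 0xE7 = 11100111 → 3-byte char #4 = E7 90 8A.
Offset 12: leading byte 0xDC = 11011100 → 2-byte char #5 = DC 92.
Offset 14: leading byte 0xD3 = 11010011 → 2-byte char #6 = D3 98.
Leading byte 0xD3 = 11010011 matches 110xxxxx → 2-byte sequence.
Byte 1: 0xD3 = 11010011, payload 10011 (5 bits).
Byte 2: 0x98 = 10011000 (10xxxxxx ✓), payload 011000.
Concatenate: 10011011000 = 0x4D8 (11 bits → U+04D8).

U+04D8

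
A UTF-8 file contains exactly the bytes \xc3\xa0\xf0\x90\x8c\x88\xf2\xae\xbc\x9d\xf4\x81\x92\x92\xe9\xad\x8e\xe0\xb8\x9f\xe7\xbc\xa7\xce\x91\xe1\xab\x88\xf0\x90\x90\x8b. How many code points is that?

Byte at offset 0: 0xC3 = 11000011 → 2-byte char (#1). Advance 2.
Byte at offset 2: 0xF0 = 11110000 → 4-byte char (#2). Advance 4.
Byte at offset 6: 0xF2 = 11110010 → 4-byte char (#3). Advance 4.
Byte at offset 10: 0xF4 = 11110100 → 4-byte char (#4). Advance 4.
Byte at offset 14: 0xE9 = 11101001 → 3-byte char (#5). Advance 3.
Byte at offset 17: 0xE0 = 11100000 → 3-byte char (#6). Advance 3.
Byte at offset 20: 0xE7 = 11100111 → 3-byte char (#7). Advance 3.
Byte at offset 23: 0xCE = 11001110 → 2-byte char (#8). Advance 2.
Byte at offset 25: 0xE1 = 11100001 → 3-byte char (#9). Advance 3.
Byte at offset 28: 0xF0 = 11110000 → 4-byte char (#10). Advance 4.
Reached end at offset 32 after 10 code points.

10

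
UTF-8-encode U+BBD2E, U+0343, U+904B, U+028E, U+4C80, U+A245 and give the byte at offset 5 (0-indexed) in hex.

U+BBD2E → 4-byte form F2 BB B4 AE at offsets 0–3.
U+0343 → 2-byte form CD 83 at offsets 4–5.
Offset 5 falls in char 2's range; it's byte 2 of CD 83 = 0x83.

0x83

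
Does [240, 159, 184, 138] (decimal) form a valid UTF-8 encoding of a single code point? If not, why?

Leading byte 0xF0 = 11110000 → 4-byte form.
Continuation bytes 0x9F=10011111, 0xB8=10111000, 0x8A=10001010 all match 10xxxxxx.
Decoded value 0x1FE0A is ≥ 0x10000 (shortest form) and not a surrogate.

valid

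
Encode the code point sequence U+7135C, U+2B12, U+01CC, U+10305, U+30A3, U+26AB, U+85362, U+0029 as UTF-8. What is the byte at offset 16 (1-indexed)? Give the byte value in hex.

0xA3

1-indexed offset 16 is 0-indexed offset 15.
U+7135C → 4-byte form F1 B1 8D 9C at offsets 0–3.
U+2B12 → 3-byte form E2 AC 92 at offsets 4–6.
U+01CC → 2-byte form C7 8C at offsets 7–8.
U+10305 → 4-byte form F0 90 8C 85 at offsets 9–12.
U+30A3 → 3-byte form E3 82 A3 at offsets 13–15.
Offset 15 falls in char 5's range; it's byte 3 of E3 82 A3 = 0xA3.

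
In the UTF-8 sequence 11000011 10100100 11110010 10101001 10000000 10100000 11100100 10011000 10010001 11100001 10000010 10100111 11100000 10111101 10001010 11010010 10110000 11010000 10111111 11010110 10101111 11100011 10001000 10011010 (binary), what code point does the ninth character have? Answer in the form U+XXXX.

U+321A

Offset 0: leading byte 0xC3 = 11000011 → 2-byte char #1 = C3 A4.
Offset 2: leading byte 0xF2 = 11110010 → 4-byte char #2 = F2 A9 80 A0.
Offset 6: leading byte 0xE4 = 11100100 → 3-byte char #3 = E4 98 91.
Offset 9: leading byte 0xE1 = 11100001 → 3-byte char #4 = E1 82 A7.
Offset 12: leading byte 0xE0 = 11100000 → 3-byte char #5 = E0 BD 8A.
Offset 15: leading byte 0xD2 = 11010010 → 2-byte char #6 = D2 B0.
Offset 17: leading byte 0xD0 = 11010000 → 2-byte char #7 = D0 BF.
Offset 19: leading byte 0xD6 = 11010110 → 2-byte char #8 = D6 AF.
Offset 21: leading byte 0xE3 = 11100011 → 3-byte char #9 = E3 88 9A.
Leading byte 0xE3 = 11100011 matches 1110xxxx → 3-byte sequence.
Byte 1: 0xE3 = 11100011, payload 0011 (4 bits).
Byte 2: 0x88 = 10001000 (10xxxxxx ✓), payload 001000.
Byte 3: 0x9A = 10011010 (10xxxxxx ✓), payload 011010.
Concatenate: 0011001000011010 = 0x321A (16 bits → U+321A).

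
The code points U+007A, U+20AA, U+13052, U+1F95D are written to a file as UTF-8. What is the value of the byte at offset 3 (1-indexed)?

1-indexed offset 3 is 0-indexed offset 2.
U+007A → 1-byte form 7A at offsets 0–0.
U+20AA → 3-byte form E2 82 AA at offsets 1–3.
Offset 2 falls in char 2's range; it's byte 2 of E2 82 AA = 0x82.

0x82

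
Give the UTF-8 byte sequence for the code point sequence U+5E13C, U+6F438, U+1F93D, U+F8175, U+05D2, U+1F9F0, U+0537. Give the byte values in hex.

F1 9E 84 BC F1 AF 90 B8 F0 9F A4 BD F3 B8 85 B5 D7 92 F0 9F A7 B0 D4 B7

U+5E13C: 4-byte form → F1 9E 84 BC.
U+6F438: 4-byte form → F1 AF 90 B8.
U+1F93D: 4-byte form → F0 9F A4 BD.
U+F8175: 4-byte form → F3 B8 85 B5.
U+05D2: 2-byte form → D7 92.
U+1F9F0: 4-byte form → F0 9F A7 B0.
U+0537: 2-byte form → D4 B7.
Concatenated (24 bytes): F1 9E 84 BC F1 AF 90 B8 F0 9F A4 BD F3 B8 85 B5 D7 92 F0 9F A7 B0 D4 B7.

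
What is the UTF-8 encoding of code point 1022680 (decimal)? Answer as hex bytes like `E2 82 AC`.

F3 B9 AB 98

U+F9AD8 = 0xF9AD8 = 1022680 decimal. In range U+10000–U+10FFFF → 4-byte form: 11110xxx 10xxxxxx 10xxxxxx 10xxxxxx.
Binary (21 bits): 011111001101011011000.
Split 3+6+6+6: 011 | 111001 | 101011 | 011000.
Byte 1: 11110011 = 0xF3.
Byte 2: 10111001 = 0xB9.
Byte 3: 10101011 = 0xAB.
Byte 4: 10011000 = 0x98.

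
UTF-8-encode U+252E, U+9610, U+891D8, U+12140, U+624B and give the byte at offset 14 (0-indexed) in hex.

U+252E → 3-byte form E2 94 AE at offsets 0–2.
U+9610 → 3-byte form E9 98 90 at offsets 3–5.
U+891D8 → 4-byte form F2 89 87 98 at offsets 6–9.
U+12140 → 4-byte form F0 92 85 80 at offsets 10–13.
U+624B → 3-byte form E6 89 8B at offsets 14–16.
Offset 14 falls in char 5's range; it's byte 1 of E6 89 8B = 0xE6.

0xE6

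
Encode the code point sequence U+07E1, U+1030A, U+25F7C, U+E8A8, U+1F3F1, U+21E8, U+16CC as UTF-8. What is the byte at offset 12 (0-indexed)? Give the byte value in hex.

0xA8

U+07E1 → 2-byte form DF A1 at offsets 0–1.
U+1030A → 4-byte form F0 90 8C 8A at offsets 2–5.
U+25F7C → 4-byte form F0 A5 BD BC at offsets 6–9.
U+E8A8 → 3-byte form EE A2 A8 at offsets 10–12.
Offset 12 falls in char 4's range; it's byte 3 of EE A2 A8 = 0xA8.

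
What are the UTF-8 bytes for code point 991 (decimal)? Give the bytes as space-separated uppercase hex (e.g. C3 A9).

CF 9F

U+03DF = 0x3DF = 991 decimal. In range U+0080–U+07FF → 2-byte form: 110xxxxx 10xxxxxx.
Binary (11 bits): 01111011111.
Split 5+6: 01111 | 011111.
Byte 1: 11001111 = 0xCF.
Byte 2: 10011111 = 0x9F.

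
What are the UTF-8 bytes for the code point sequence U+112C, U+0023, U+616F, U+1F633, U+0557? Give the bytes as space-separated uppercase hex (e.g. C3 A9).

E1 84 AC 23 E6 85 AF F0 9F 98 B3 D5 97

U+112C: 3-byte form → E1 84 AC.
U+0023: 1-byte form → 23.
U+616F: 3-byte form → E6 85 AF.
U+1F633: 4-byte form → F0 9F 98 B3.
U+0557: 2-byte form → D5 97.
Concatenated (13 bytes): E1 84 AC 23 E6 85 AF F0 9F 98 B3 D5 97.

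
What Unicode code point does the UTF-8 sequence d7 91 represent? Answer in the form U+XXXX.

Leading byte 0xD7 = 11010111 matches 110xxxxx → 2-byte sequence.
Byte 1: 0xD7 = 11010111, payload 10111 (5 bits).
Byte 2: 0x91 = 10010001 (10xxxxxx ✓), payload 010001.
Concatenate: 10111010001 = 0x5D1 (11 bits → U+05D1).

U+05D1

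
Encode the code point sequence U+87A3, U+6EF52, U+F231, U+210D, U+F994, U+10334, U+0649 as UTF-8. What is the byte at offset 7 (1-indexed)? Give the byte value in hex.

1-indexed offset 7 is 0-indexed offset 6.
U+87A3 → 3-byte form E8 9E A3 at offsets 0–2.
U+6EF52 → 4-byte form F1 AE BD 92 at offsets 3–6.
Offset 6 falls in char 2's range; it's byte 4 of F1 AE BD 92 = 0x92.

0x92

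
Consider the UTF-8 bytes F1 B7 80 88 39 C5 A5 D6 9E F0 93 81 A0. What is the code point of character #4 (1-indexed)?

Offset 0: leading byte 0xF1 = 11110001 → 4-byte char #1 = F1 B7 80 88.
Offset 4: leading byte 0x39 = 00111001 → 1-byte char #2 = 39.
Offset 5: leading byte 0xC5 = 11000101 → 2-byte char #3 = C5 A5.
Offset 7: leading byte 0xD6 = 11010110 → 2-byte char #4 = D6 9E.
Leading byte 0xD6 = 11010110 matches 110xxxxx → 2-byte sequence.
Byte 1: 0xD6 = 11010110, payload 10110 (5 bits).
Byte 2: 0x9E = 10011110 (10xxxxxx ✓), payload 011110.
Concatenate: 10110011110 = 0x59E (11 bits → U+059E).

U+059E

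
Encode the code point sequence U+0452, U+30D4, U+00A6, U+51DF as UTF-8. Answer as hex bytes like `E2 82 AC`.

D1 92 E3 83 94 C2 A6 E5 87 9F

U+0452: 2-byte form → D1 92.
U+30D4: 3-byte form → E3 83 94.
U+00A6: 2-byte form → C2 A6.
U+51DF: 3-byte form → E5 87 9F.
Concatenated (10 bytes): D1 92 E3 83 94 C2 A6 E5 87 9F.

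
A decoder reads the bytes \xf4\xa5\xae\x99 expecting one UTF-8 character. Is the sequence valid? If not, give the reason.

Leading byte 0xF4 = 11110100 → 4-byte form.
Payload = 0x125B99, which exceeds U+10FFFF, the maximum Unicode code point. (Leading bytes F5–FF, or F4 followed by ≥ 0x90, are invalid.)

invalid (encodes a value above U+10FFFF)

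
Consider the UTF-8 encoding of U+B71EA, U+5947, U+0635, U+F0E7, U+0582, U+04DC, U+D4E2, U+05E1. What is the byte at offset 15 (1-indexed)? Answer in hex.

0xD3

1-indexed offset 15 is 0-indexed offset 14.
U+B71EA → 4-byte form F2 B7 87 AA at offsets 0–3.
U+5947 → 3-byte form E5 A5 87 at offsets 4–6.
U+0635 → 2-byte form D8 B5 at offsets 7–8.
U+F0E7 → 3-byte form EF 83 A7 at offsets 9–11.
U+0582 → 2-byte form D6 82 at offsets 12–13.
U+04DC → 2-byte form D3 9C at offsets 14–15.
Offset 14 falls in char 6's range; it's byte 1 of D3 9C = 0xD3.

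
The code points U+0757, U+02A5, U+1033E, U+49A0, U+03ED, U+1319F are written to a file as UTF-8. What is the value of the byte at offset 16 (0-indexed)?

0x9F

U+0757 → 2-byte form DD 97 at offsets 0–1.
U+02A5 → 2-byte form CA A5 at offsets 2–3.
U+1033E → 4-byte form F0 90 8C BE at offsets 4–7.
U+49A0 → 3-byte form E4 A6 A0 at offsets 8–10.
U+03ED → 2-byte form CF AD at offsets 11–12.
U+1319F → 4-byte form F0 93 86 9F at offsets 13–16.
Offset 16 falls in char 6's range; it's byte 4 of F0 93 86 9F = 0x9F.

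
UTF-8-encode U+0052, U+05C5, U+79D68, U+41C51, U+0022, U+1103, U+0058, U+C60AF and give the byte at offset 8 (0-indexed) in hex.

U+0052 → 1-byte form 52 at offsets 0–0.
U+05C5 → 2-byte form D7 85 at offsets 1–2.
U+79D68 → 4-byte form F1 B9 B5 A8 at offsets 3–6.
U+41C51 → 4-byte form F1 81 B1 91 at offsets 7–10.
Offset 8 falls in char 4's range; it's byte 2 of F1 81 B1 91 = 0x81.

0x81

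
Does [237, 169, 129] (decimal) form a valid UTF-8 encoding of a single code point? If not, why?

invalid (encodes a surrogate (U+D800–U+DFFF))

Structurally a 3-byte sequence; payload = 0xDA41.
But 0xDA41 is in U+D800–U+DFFF, the surrogate range. Surrogates are not Unicode scalar values and are forbidden in UTF-8.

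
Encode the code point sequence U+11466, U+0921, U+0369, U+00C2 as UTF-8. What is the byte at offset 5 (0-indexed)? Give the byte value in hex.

0xA4

U+11466 → 4-byte form F0 91 91 A6 at offsets 0–3.
U+0921 → 3-byte form E0 A4 A1 at offsets 4–6.
Offset 5 falls in char 2's range; it's byte 2 of E0 A4 A1 = 0xA4.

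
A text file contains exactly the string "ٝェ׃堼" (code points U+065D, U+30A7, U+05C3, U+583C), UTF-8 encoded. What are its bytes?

D9 9D E3 82 A7 D7 83 E5 A0 BC

U+065D: 2-byte form → D9 9D.
U+30A7: 3-byte form → E3 82 A7.
U+05C3: 2-byte form → D7 83.
U+583C: 3-byte form → E5 A0 BC.
Concatenated (10 bytes): D9 9D E3 82 A7 D7 83 E5 A0 BC.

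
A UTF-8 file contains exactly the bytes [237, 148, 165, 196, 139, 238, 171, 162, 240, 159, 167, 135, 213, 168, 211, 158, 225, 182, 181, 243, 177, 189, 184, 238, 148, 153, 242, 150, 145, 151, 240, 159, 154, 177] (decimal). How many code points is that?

Byte at offset 0: 0xED = 11101101 → 3-byte char (#1). Advance 3.
Byte at offset 3: 0xC4 = 11000100 → 2-byte char (#2). Advance 2.
Byte at offset 5: 0xEE = 11101110 → 3-byte char (#3). Advance 3.
Byte at offset 8: 0xF0 = 11110000 → 4-byte char (#4). Advance 4.
Byte at offset 12: 0xD5 = 11010101 → 2-byte char (#5). Advance 2.
Byte at offset 14: 0xD3 = 11010011 → 2-byte char (#6). Advance 2.
Byte at offset 16: 0xE1 = 11100001 → 3-byte char (#7). Advance 3.
Byte at offset 19: 0xF3 = 11110011 → 4-byte char (#8). Advance 4.
Byte at offset 23: 0xEE = 11101110 → 3-byte char (#9). Advance 3.
Byte at offset 26: 0xF2 = 11110010 → 4-byte char (#10). Advance 4.
Byte at offset 30: 0xF0 = 11110000 → 4-byte char (#11). Advance 4.
Reached end at offset 34 after 11 code points.

11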